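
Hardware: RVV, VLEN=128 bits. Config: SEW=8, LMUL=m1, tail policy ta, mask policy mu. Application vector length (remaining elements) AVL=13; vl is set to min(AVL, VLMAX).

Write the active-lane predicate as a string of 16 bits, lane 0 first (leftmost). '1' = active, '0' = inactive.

VLMAX = (128 × 1) / 8 = 16 lanes
vl = min(AVL, VLMAX) = min(13, 16) = 13
bits (lane 0 leftmost): 1111111111111000

predicate = 1111111111111000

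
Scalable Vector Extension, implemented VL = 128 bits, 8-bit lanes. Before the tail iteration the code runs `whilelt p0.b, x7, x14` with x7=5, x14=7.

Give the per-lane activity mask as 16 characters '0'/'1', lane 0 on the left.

128-bit reg / 8-bit elem → 16 lanes
whilelt: lane j active iff 5+j < 7 → j < 2 → 2 active
bits (lane 0 leftmost): 1100000000000000

predicate = 1100000000000000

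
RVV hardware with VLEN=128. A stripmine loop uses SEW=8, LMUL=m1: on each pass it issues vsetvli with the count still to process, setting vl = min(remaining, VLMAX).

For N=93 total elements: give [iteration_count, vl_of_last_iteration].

[iterations, last_vl] = [6, 13]

VLMAX = VLEN×LMUL/SEW = 128×1/8 = 16
iterations = ceil(93/16) = 6; final-pass vl = 13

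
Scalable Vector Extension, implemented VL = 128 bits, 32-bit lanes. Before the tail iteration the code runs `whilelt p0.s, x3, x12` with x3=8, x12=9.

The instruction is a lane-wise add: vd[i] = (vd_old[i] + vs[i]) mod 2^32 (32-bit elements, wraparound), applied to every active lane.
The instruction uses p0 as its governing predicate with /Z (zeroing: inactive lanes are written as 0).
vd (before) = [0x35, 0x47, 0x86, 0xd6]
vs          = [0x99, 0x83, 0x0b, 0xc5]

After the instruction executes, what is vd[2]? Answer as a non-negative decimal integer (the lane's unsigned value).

vd[2] = 0

lane count: 128 div 32 = 4
active while 8+j < 9, i.e. j ∈ [0,1) capped at 4 ⇒ 1
  i=0: add(0x35,0x99) → 206
  i=1: tail/zero → 0
  i=2: tail/zero → 0
  i=3: tail/zero → 0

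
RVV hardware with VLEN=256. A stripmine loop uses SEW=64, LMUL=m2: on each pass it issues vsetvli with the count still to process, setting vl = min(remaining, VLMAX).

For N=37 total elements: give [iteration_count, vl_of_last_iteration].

VLMAX = VLEN×LMUL/SEW = 256×2/64 = 8
iterations = ceil(37/8) = 5; final-pass vl = 5

[iterations, last_vl] = [5, 5]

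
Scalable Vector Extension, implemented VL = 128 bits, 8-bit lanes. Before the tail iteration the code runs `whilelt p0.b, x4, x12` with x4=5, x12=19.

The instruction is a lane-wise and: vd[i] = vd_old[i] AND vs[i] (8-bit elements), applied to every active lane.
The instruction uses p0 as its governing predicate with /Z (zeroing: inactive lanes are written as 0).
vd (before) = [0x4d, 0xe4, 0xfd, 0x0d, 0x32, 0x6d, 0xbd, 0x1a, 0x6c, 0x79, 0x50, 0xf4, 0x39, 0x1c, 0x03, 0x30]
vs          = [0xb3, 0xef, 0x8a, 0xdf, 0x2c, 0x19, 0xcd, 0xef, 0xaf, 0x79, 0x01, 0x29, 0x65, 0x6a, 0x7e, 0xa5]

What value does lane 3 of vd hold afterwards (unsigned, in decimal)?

lane count: 128 div 8 = 16
p0[j] = (5+j < 19); true for j=0..13 → 14 lanes set
vd[0] and(0x4d,0xb3) -> 0x01
vd[1] and(0xe4,0xef) -> 0xe4
vd[2] and(0xfd,0x8a) -> 0x88
vd[3] and(0x0d,0xdf) -> 0x0d
vd[4] and(0x32,0x2c) -> 0x20
vd[5] and(0x6d,0x19) -> 0x09
vd[6] and(0xbd,0xcd) -> 0x8d
vd[7] and(0x1a,0xef) -> 0x0a
vd[8] and(0x6c,0xaf) -> 0x2c
vd[9] and(0x79,0x79) -> 0x79
vd[10] and(0x50,0x01) -> 0x00
vd[11] and(0xf4,0x29) -> 0x20
vd[12] and(0x39,0x65) -> 0x21
vd[13] and(0x1c,0x6a) -> 0x08
vd[14] tail/zero -> 0x00
vd[15] tail/zero -> 0x00

vd[3] = 13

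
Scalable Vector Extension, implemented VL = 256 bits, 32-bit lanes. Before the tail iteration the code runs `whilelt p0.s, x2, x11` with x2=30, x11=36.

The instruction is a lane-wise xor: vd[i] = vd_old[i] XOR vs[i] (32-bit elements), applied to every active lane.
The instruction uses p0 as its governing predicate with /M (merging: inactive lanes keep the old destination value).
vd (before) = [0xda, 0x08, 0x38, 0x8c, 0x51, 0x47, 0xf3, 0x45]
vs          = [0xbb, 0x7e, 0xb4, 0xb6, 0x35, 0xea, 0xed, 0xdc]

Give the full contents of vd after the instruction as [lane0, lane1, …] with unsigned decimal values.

lane count: 256 div 32 = 8
whilelt: lane j active iff 30+j < 36 → j < 6 → 6 active
vd[0] xor(0xda,0xbb) -> 0x61
vd[1] xor(0x08,0x7e) -> 0x76
vd[2] xor(0x38,0xb4) -> 0x8c
vd[3] xor(0x8c,0xb6) -> 0x3a
vd[4] xor(0x51,0x35) -> 0x64
vd[5] xor(0x47,0xea) -> 0xad
vd[6] tail/keep -> 0xf3
vd[7] tail/keep -> 0x45

vd = [97, 118, 140, 58, 100, 173, 243, 69]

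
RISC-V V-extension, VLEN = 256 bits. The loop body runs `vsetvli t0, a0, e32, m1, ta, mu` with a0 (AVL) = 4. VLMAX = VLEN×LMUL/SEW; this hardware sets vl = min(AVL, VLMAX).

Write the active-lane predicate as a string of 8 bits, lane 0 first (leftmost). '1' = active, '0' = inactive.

VLMAX = (256 × 1) / 32 = 8 lanes
AVL=4 ≤ VLMAX=8, so vl = 4
bits (lane 0 leftmost): 11110000

predicate = 11110000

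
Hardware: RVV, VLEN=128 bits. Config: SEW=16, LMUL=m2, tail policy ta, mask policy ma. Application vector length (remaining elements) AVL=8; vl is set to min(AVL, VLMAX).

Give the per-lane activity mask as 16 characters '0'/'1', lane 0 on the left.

VLMAX = (128 × 2) / 16 = 16 lanes
vl = min(AVL, VLMAX) = min(8, 16) = 8
bits (lane 0 leftmost): 1111111100000000

predicate = 1111111100000000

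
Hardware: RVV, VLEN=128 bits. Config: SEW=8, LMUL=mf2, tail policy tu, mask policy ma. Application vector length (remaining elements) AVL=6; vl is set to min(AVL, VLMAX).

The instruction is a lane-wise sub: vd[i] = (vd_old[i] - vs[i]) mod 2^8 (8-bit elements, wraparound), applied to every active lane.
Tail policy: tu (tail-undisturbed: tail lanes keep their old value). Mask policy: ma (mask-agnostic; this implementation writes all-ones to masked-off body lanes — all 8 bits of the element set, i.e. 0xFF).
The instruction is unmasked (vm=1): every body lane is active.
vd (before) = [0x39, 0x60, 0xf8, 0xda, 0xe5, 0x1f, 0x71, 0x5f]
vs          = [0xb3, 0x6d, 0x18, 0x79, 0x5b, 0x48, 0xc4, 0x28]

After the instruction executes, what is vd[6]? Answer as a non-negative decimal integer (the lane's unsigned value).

vd[6] = 113

VLMAX = VLEN×LMUL/SEW = 128×1/2/8 = 8
vl = min(AVL, VLMAX) = min(6, 8) = 6
vd[0] sub(0x39,0xb3) -> 0x86
vd[1] sub(0x60,0x6d) -> 0xf3
vd[2] sub(0xf8,0x18) -> 0xe0
vd[3] sub(0xda,0x79) -> 0x61
vd[4] sub(0xe5,0x5b) -> 0x8a
vd[5] sub(0x1f,0x48) -> 0xd7
vd[6] tail/keep -> 0x71
vd[7] tail/keep -> 0x5f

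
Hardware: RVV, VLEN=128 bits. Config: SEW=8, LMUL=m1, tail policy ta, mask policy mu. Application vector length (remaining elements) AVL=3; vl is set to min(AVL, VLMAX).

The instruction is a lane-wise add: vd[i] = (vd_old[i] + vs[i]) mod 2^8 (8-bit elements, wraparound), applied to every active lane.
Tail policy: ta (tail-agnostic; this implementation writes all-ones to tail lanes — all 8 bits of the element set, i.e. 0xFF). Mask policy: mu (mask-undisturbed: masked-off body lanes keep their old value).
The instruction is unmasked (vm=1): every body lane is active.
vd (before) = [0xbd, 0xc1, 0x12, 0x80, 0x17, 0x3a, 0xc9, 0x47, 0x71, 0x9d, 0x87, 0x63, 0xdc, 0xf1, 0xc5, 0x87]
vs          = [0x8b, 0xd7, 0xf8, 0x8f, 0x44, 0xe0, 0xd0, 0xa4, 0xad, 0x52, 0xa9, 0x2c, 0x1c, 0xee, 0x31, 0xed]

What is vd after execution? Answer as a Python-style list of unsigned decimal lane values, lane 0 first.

VLMAX = (128 × 1) / 8 = 16 lanes
vl = min(AVL, VLMAX) = min(3, 16) = 3
[0] add(0xbd,0x8b) = 0x48
[1] add(0xc1,0xd7) = 0x98
[2] add(0x12,0xf8) = 0x0a
[3] tail/ones = 0xff
[4] tail/ones = 0xff
[5] tail/ones = 0xff
[6] tail/ones = 0xff
[7] tail/ones = 0xff
[8] tail/ones = 0xff
[9] tail/ones = 0xff
[10] tail/ones = 0xff
[11] tail/ones = 0xff
[12] tail/ones = 0xff
[13] tail/ones = 0xff
[14] tail/ones = 0xff
[15] tail/ones = 0xff

vd = [72, 152, 10, 255, 255, 255, 255, 255, 255, 255, 255, 255, 255, 255, 255, 255]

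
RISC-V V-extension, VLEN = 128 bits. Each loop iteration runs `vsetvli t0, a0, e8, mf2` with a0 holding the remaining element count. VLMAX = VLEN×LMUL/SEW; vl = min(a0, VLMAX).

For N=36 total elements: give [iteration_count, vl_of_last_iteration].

[iterations, last_vl] = [5, 4]

VLMAX = VLEN×LMUL/SEW = 128×1/2/8 = 8
36 elements at 8/iter → 5 passes, remainder 4 on the last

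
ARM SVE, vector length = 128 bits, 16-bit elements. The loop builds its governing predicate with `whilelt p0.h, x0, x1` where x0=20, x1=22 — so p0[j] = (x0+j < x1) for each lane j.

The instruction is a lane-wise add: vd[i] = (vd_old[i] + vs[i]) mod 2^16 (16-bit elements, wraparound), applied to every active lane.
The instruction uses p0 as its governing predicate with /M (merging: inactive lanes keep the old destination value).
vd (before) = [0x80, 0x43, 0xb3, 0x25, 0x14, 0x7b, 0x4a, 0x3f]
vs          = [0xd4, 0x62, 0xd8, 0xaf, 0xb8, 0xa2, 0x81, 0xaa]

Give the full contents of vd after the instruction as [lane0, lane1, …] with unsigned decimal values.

lane count: 128 div 16 = 8
active while 20+j < 22, i.e. j ∈ [0,2) capped at 8 ⇒ 2
vd[0] add(0x80,0xd4) -> 0x154
vd[1] add(0x43,0x62) -> 0xa5
vd[2] tail/keep -> 0xb3
vd[3] tail/keep -> 0x25
vd[4] tail/keep -> 0x14
vd[5] tail/keep -> 0x7b
vd[6] tail/keep -> 0x4a
vd[7] tail/keep -> 0x3f

vd = [340, 165, 179, 37, 20, 123, 74, 63]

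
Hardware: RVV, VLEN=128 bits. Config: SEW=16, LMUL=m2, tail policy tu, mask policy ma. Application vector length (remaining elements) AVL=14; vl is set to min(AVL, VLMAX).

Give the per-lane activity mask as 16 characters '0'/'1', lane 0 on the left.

predicate = 1111111111111100

lanes per group: 128·2/16 = 16
vl ← min(14, 16) = 14
bits (lane 0 leftmost): 1111111111111100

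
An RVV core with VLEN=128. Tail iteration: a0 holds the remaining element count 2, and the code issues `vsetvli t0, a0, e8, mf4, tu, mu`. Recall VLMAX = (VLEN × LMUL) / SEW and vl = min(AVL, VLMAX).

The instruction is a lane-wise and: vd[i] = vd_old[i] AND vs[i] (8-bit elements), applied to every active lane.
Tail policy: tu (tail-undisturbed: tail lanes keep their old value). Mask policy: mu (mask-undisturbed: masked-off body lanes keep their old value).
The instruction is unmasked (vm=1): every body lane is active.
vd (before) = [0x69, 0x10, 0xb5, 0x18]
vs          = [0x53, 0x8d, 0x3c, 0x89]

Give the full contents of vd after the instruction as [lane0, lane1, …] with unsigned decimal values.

vd = [65, 0, 181, 24]

VLMAX = (128 × 1/4) / 8 = 4 lanes
vl ← min(2, 4) = 2
lane  0: and(0x69,0x53) ⇒ 0x41
lane  1: and(0x10,0x8d) ⇒ 0x00
lane  2: tail/keep ⇒ 0xb5
lane  3: tail/keep ⇒ 0x18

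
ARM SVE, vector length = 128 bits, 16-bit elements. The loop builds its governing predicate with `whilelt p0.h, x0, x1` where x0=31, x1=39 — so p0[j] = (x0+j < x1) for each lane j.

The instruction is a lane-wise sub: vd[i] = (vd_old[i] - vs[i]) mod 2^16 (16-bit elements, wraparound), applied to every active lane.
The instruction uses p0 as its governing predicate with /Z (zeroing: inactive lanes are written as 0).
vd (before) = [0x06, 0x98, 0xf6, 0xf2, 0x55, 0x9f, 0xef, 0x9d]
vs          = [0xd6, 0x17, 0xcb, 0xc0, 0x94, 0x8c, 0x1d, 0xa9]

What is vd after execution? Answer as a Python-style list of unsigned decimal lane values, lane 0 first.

register lanes = 128/16 = 8
whilelt: lane j active iff 31+j < 39 → j < 8 → 8 active
  i=0: sub(0x06,0xd6) → 65328
  i=1: sub(0x98,0x17) → 129
  i=2: sub(0xf6,0xcb) → 43
  i=3: sub(0xf2,0xc0) → 50
  i=4: sub(0x55,0x94) → 65473
  i=5: sub(0x9f,0x8c) → 19
  i=6: sub(0xef,0x1d) → 210
  i=7: sub(0x9d,0xa9) → 65524

vd = [65328, 129, 43, 50, 65473, 19, 210, 65524]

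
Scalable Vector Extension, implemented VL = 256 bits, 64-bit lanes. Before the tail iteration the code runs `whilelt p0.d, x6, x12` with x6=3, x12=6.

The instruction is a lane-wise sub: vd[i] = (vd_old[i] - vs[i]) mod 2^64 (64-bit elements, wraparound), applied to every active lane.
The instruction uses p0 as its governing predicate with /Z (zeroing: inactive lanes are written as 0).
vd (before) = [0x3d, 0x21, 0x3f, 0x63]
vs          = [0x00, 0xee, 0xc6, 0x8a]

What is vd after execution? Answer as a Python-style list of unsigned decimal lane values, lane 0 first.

vd = [61, 18446744073709551411, 18446744073709551481, 0]

register lanes = 256/64 = 4
p0[j] = (3+j < 6); true for j=0..2 → 3 lanes set
lane  0: sub(0x3d,0x00) ⇒ 0x3d
lane  1: sub(0x21,0xee) ⇒ 0xffffffffffffff33
lane  2: sub(0x3f,0xc6) ⇒ 0xffffffffffffff79
lane  3: tail/zero ⇒ 0x00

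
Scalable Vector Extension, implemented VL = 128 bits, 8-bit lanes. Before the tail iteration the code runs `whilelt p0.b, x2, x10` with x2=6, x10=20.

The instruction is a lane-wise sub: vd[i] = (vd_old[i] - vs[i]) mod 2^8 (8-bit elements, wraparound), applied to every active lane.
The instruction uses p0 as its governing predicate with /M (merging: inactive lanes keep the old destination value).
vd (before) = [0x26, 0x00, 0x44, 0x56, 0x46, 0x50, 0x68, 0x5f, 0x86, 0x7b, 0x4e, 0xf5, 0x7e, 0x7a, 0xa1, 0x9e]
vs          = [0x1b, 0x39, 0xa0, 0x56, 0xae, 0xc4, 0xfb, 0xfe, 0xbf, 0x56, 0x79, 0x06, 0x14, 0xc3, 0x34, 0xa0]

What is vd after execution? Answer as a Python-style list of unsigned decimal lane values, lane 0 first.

vd = [11, 199, 164, 0, 152, 140, 109, 97, 199, 37, 213, 239, 106, 183, 161, 158]

register lanes = 128/8 = 16
whilelt: lane j active iff 6+j < 20 → j < 14 → 14 active
  i=0: sub(0x26,0x1b) → 11
  i=1: sub(0x00,0x39) → 199
  i=2: sub(0x44,0xa0) → 164
  i=3: sub(0x56,0x56) → 0
  i=4: sub(0x46,0xae) → 152
  i=5: sub(0x50,0xc4) → 140
  i=6: sub(0x68,0xfb) → 109
  i=7: sub(0x5f,0xfe) → 97
  i=8: sub(0x86,0xbf) → 199
  i=9: sub(0x7b,0x56) → 37
  i=10: sub(0x4e,0x79) → 213
  i=11: sub(0xf5,0x06) → 239
  i=12: sub(0x7e,0x14) → 106
  i=13: sub(0x7a,0xc3) → 183
  i=14: tail/keep → 161
  i=15: tail/keep → 158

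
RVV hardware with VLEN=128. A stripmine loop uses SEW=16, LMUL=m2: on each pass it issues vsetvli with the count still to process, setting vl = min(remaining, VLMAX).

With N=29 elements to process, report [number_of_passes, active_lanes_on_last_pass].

VLMAX = VLEN×LMUL/SEW = 128×2/16 = 16
iterations = ceil(29/16) = 2; final-pass vl = 13

[iterations, last_vl] = [2, 13]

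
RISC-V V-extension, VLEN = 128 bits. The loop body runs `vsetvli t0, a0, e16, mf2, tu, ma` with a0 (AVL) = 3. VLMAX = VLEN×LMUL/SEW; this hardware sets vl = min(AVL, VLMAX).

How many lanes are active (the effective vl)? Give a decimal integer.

VLMAX = VLEN×LMUL/SEW = 128×1/2/16 = 4
AVL=3 ≤ VLMAX=4, so vl = 3

vl = 3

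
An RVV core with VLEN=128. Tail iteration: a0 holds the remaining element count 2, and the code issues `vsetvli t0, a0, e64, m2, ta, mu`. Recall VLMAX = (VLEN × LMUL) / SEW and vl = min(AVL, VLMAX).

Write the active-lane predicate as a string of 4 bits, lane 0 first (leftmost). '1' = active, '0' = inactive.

lanes per group: 128·2/64 = 4
vl = min(AVL, VLMAX) = min(2, 4) = 2
bits (lane 0 leftmost): 1100

predicate = 1100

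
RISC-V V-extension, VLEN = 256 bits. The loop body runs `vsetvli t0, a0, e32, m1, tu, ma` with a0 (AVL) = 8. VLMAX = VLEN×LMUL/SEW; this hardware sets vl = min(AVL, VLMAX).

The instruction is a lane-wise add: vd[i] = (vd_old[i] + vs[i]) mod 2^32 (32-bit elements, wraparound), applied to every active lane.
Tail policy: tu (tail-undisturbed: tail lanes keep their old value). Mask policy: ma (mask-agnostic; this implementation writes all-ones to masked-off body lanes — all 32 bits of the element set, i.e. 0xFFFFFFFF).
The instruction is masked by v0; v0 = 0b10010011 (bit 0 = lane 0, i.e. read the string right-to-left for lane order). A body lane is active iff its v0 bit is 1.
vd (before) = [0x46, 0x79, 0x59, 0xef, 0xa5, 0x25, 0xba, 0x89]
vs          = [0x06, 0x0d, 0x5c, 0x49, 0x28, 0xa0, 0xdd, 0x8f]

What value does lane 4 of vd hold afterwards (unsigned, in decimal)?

vd[4] = 205

VLMAX = VLEN×LMUL/SEW = 256×1/32 = 8
vl ← min(8, 8) = 8
  i=0: add(0x46,0x06) → 76
  i=1: add(0x79,0x0d) → 134
  i=2: mask-off/ones → 4294967295
  i=3: mask-off/ones → 4294967295
  i=4: add(0xa5,0x28) → 205
  i=5: mask-off/ones → 4294967295
  i=6: mask-off/ones → 4294967295
  i=7: add(0x89,0x8f) → 280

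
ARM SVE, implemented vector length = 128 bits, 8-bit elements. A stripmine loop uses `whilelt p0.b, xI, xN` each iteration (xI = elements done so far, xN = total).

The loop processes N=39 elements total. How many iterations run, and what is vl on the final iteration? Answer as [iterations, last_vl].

128-bit reg / 8-bit elem → 16 lanes
39 elements at 16/iter → 3 passes, remainder 7 on the last

[iterations, last_vl] = [3, 7]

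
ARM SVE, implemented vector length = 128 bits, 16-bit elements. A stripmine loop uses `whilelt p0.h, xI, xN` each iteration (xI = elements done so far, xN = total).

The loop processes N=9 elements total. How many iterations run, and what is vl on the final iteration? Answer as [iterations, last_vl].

[iterations, last_vl] = [2, 1]

register lanes = 128/16 = 8
9 elements at 8/iter → 2 passes, remainder 1 on the last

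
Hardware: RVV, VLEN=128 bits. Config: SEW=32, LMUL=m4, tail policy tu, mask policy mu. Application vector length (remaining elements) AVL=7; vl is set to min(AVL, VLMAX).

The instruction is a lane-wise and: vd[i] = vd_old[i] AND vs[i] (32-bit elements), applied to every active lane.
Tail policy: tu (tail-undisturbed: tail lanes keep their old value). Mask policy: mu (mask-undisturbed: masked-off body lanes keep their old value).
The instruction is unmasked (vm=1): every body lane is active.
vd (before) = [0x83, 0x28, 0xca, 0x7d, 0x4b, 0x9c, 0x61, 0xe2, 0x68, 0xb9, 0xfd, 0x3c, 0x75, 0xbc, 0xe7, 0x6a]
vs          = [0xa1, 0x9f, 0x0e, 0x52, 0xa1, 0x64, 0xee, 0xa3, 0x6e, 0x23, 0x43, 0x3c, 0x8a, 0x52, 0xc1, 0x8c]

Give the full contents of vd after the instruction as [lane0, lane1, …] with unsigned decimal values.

vd = [129, 8, 10, 80, 1, 4, 96, 226, 104, 185, 253, 60, 117, 188, 231, 106]

VLMAX = VLEN×LMUL/SEW = 128×4/32 = 16
AVL=7 ≤ VLMAX=16, so vl = 7
lane  0: and(0x83,0xa1) ⇒ 0x81
lane  1: and(0x28,0x9f) ⇒ 0x08
lane  2: and(0xca,0x0e) ⇒ 0x0a
lane  3: and(0x7d,0x52) ⇒ 0x50
lane  4: and(0x4b,0xa1) ⇒ 0x01
lane  5: and(0x9c,0x64) ⇒ 0x04
lane  6: and(0x61,0xee) ⇒ 0x60
lane  7: tail/keep ⇒ 0xe2
lane  8: tail/keep ⇒ 0x68
lane  9: tail/keep ⇒ 0xb9
lane 10: tail/keep ⇒ 0xfd
lane 11: tail/keep ⇒ 0x3c
lane 12: tail/keep ⇒ 0x75
lane 13: tail/keep ⇒ 0xbc
lane 14: tail/keep ⇒ 0xe7
lane 15: tail/keep ⇒ 0x6a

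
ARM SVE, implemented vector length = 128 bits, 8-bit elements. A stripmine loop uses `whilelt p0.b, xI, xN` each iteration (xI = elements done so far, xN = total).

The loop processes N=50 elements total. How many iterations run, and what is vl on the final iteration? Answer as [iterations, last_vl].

lane count: 128 div 8 = 16
N=50: ⌈50/16⌉ = 4 iters; last vl = 50 − 3×16 = 2

[iterations, last_vl] = [4, 2]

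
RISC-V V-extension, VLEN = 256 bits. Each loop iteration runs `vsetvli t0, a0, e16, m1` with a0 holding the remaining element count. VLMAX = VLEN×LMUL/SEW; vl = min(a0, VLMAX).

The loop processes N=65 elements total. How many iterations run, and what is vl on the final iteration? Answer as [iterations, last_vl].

[iterations, last_vl] = [5, 1]

lanes per group: 256·1/16 = 16
65 elements at 16/iter → 5 passes, remainder 1 on the last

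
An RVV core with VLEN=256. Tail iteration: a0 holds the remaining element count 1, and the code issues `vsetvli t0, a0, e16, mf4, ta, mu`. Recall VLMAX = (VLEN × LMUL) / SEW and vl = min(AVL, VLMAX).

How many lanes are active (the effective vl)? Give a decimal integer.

VLMAX = (256 × 1/4) / 16 = 4 lanes
vl = min(AVL, VLMAX) = min(1, 4) = 1

vl = 1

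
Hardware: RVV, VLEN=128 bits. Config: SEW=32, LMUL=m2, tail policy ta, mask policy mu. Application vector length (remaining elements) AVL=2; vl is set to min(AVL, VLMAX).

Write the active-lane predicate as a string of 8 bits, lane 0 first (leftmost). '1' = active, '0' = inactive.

VLMAX = (128 × 2) / 32 = 8 lanes
AVL=2 ≤ VLMAX=8, so vl = 2
bits (lane 0 leftmost): 11000000

predicate = 11000000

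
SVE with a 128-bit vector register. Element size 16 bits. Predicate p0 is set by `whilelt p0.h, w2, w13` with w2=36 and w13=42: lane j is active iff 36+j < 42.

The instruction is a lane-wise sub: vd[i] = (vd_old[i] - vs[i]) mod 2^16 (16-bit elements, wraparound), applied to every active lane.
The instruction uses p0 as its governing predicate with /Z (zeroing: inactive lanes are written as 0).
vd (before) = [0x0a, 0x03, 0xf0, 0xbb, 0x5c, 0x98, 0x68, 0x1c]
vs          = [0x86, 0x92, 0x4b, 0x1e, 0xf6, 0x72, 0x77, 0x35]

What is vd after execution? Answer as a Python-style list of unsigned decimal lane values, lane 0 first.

vd = [65412, 65393, 165, 157, 65382, 38, 0, 0]

register lanes = 128/16 = 8
whilelt: lane j active iff 36+j < 42 → j < 6 → 6 active
[0] sub(0x0a,0x86) = 0xff84
[1] sub(0x03,0x92) = 0xff71
[2] sub(0xf0,0x4b) = 0xa5
[3] sub(0xbb,0x1e) = 0x9d
[4] sub(0x5c,0xf6) = 0xff66
[5] sub(0x98,0x72) = 0x26
[6] tail/zero = 0x00
[7] tail/zero = 0x00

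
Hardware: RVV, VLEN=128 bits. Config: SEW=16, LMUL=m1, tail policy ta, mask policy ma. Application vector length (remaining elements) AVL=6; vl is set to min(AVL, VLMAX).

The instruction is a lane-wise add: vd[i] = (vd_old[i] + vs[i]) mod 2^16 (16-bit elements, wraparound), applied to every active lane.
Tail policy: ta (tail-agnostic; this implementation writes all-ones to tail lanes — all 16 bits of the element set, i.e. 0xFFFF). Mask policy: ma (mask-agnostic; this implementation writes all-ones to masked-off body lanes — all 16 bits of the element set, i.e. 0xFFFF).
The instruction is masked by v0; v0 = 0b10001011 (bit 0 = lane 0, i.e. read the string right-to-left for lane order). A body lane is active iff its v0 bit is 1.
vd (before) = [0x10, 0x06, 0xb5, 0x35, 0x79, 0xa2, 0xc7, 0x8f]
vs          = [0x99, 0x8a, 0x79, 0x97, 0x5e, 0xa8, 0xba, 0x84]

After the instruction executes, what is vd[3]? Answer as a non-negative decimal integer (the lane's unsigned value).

vd[3] = 204

VLMAX = (128 × 1) / 16 = 8 lanes
vl = min(AVL, VLMAX) = min(6, 8) = 6
[0] add(0x10,0x99) = 0xa9
[1] add(0x06,0x8a) = 0x90
[2] mask-off/ones = 0xffff
[3] add(0x35,0x97) = 0xcc
[4] mask-off/ones = 0xffff
[5] mask-off/ones = 0xffff
[6] tail/ones = 0xffff
[7] tail/ones = 0xffff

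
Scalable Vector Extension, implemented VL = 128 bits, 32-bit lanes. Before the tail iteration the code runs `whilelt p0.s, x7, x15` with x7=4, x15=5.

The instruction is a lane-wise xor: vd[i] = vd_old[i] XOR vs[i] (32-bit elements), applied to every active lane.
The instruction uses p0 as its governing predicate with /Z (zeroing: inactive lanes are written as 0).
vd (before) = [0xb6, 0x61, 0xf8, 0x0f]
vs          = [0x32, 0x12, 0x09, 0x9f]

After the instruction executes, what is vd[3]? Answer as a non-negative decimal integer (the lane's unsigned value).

vd[3] = 0

lane count: 128 div 32 = 4
p0[j] = (4+j < 5); true for j=0..0 → 1 lanes set
vd[0] xor(0xb6,0x32) -> 0x84
vd[1] tail/zero -> 0x00
vd[2] tail/zero -> 0x00
vd[3] tail/zero -> 0x00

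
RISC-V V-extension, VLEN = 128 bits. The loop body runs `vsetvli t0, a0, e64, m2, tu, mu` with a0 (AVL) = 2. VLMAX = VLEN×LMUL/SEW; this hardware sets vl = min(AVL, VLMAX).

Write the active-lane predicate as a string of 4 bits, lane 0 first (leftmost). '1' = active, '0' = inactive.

predicate = 1100

lanes per group: 128·2/64 = 4
AVL=2 ≤ VLMAX=4, so vl = 2
bits (lane 0 leftmost): 1100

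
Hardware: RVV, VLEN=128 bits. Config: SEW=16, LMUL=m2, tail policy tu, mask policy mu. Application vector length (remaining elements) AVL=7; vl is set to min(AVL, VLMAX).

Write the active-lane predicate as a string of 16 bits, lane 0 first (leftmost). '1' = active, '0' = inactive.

lanes per group: 128·2/16 = 16
AVL=7 ≤ VLMAX=16, so vl = 7
bits (lane 0 leftmost): 1111111000000000

predicate = 1111111000000000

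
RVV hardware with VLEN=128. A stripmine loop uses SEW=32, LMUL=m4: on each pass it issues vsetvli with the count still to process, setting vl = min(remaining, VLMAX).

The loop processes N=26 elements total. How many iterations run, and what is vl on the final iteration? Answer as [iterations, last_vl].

[iterations, last_vl] = [2, 10]

lanes per group: 128·4/32 = 16
26 elements at 16/iter → 2 passes, remainder 10 on the last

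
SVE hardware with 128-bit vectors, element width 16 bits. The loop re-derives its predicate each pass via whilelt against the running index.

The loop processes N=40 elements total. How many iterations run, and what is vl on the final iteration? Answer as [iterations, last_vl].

[iterations, last_vl] = [5, 8]

lane count: 128 div 16 = 8
N=40: ⌈40/8⌉ = 5 iters; last vl = 40 − 4×8 = 8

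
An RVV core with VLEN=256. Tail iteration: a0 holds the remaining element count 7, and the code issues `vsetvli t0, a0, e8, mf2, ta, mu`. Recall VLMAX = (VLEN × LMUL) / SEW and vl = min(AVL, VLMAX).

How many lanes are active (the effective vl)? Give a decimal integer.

vl = 7

lanes per group: 256·1/2/8 = 16
vl ← min(7, 16) = 7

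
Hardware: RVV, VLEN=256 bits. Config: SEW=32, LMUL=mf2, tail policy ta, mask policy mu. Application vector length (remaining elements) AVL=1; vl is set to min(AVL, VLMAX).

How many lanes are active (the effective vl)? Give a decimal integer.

vl = 1

VLMAX = (256 × 1/2) / 32 = 4 lanes
AVL=1 ≤ VLMAX=4, so vl = 1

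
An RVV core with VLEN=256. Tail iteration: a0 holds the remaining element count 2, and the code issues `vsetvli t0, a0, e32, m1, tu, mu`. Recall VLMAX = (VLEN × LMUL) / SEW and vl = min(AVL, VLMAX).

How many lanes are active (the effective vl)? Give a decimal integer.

VLMAX = (256 × 1) / 32 = 8 lanes
vl ← min(2, 8) = 2

vl = 2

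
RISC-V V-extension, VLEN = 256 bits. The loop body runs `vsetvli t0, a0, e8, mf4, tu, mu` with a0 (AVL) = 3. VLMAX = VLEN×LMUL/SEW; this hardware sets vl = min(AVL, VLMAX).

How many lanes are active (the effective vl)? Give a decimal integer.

VLMAX = VLEN×LMUL/SEW = 256×1/4/8 = 8
vl = min(AVL, VLMAX) = min(3, 8) = 3

vl = 3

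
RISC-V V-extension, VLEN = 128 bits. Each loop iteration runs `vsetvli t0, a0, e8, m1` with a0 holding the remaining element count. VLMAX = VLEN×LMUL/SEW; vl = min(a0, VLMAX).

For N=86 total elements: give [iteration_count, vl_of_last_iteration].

lanes per group: 128·1/8 = 16
iterations = ceil(86/16) = 6; final-pass vl = 6

[iterations, last_vl] = [6, 6]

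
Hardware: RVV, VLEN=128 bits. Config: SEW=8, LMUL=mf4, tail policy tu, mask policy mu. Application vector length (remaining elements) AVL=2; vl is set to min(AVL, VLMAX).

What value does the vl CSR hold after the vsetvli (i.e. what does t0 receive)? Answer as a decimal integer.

lanes per group: 128·1/4/8 = 4
AVL=2 ≤ VLMAX=4, so vl = 2

vl = 2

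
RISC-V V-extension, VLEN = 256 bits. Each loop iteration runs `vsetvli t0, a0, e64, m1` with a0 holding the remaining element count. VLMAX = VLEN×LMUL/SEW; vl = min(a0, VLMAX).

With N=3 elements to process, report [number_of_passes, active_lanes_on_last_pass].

[iterations, last_vl] = [1, 3]

VLMAX = (256 × 1) / 64 = 4 lanes
3 elements at 4/iter → 1 passes, remainder 3 on the last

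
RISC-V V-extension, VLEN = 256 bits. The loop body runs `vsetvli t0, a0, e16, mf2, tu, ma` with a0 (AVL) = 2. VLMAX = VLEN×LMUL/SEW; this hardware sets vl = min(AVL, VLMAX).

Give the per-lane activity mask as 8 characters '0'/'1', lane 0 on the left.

predicate = 11000000

VLMAX = VLEN×LMUL/SEW = 256×1/2/16 = 8
vl = min(AVL, VLMAX) = min(2, 8) = 2
bits (lane 0 leftmost): 11000000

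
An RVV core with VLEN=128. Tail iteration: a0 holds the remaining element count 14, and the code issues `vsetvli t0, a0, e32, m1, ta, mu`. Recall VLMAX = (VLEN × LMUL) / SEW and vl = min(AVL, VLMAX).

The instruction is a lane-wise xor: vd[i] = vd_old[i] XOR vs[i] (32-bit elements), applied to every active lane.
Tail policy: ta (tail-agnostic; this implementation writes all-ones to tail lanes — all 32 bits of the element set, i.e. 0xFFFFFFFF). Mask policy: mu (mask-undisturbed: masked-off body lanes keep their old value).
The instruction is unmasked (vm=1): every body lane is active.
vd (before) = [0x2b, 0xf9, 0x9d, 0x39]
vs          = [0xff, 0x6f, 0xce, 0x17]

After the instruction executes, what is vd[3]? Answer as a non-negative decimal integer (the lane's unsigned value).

VLMAX = (128 × 1) / 32 = 4 lanes
AVL=14 > VLMAX=4, so vl = 4
lane  0: xor(0x2b,0xff) ⇒ 0xd4
lane  1: xor(0xf9,0x6f) ⇒ 0x96
lane  2: xor(0x9d,0xce) ⇒ 0x53
lane  3: xor(0x39,0x17) ⇒ 0x2e

vd[3] = 46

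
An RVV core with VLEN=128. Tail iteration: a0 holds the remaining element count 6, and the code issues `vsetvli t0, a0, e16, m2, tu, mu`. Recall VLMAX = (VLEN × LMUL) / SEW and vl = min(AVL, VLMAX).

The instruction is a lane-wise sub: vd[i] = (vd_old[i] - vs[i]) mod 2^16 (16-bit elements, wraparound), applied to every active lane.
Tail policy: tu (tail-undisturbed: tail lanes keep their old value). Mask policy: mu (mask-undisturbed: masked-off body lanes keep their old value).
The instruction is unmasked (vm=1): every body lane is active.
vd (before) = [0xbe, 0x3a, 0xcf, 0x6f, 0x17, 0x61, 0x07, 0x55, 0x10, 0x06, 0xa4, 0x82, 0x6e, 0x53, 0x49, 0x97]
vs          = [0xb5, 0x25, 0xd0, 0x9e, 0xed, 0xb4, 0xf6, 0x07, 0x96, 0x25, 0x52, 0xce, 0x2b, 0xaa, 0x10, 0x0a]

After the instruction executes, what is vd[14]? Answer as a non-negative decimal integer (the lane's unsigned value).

lanes per group: 128·2/16 = 16
AVL=6 ≤ VLMAX=16, so vl = 6
lane  0: sub(0xbe,0xb5) ⇒ 0x09
lane  1: sub(0x3a,0x25) ⇒ 0x15
lane  2: sub(0xcf,0xd0) ⇒ 0xffff
lane  3: sub(0x6f,0x9e) ⇒ 0xffd1
lane  4: sub(0x17,0xed) ⇒ 0xff2a
lane  5: sub(0x61,0xb4) ⇒ 0xffad
lane  6: tail/keep ⇒ 0x07
lane  7: tail/keep ⇒ 0x55
lane  8: tail/keep ⇒ 0x10
lane  9: tail/keep ⇒ 0x06
lane 10: tail/keep ⇒ 0xa4
lane 11: tail/keep ⇒ 0x82
lane 12: tail/keep ⇒ 0x6e
lane 13: tail/keep ⇒ 0x53
lane 14: tail/keep ⇒ 0x49
lane 15: tail/keep ⇒ 0x97

vd[14] = 73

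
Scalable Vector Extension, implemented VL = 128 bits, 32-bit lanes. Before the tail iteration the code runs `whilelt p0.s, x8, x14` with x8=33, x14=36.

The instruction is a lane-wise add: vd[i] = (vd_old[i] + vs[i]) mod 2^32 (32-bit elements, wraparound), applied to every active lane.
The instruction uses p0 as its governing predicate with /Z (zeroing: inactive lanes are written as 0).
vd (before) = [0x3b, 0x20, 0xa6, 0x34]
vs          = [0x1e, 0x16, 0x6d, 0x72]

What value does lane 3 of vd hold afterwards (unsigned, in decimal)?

vd[3] = 0

lane count: 128 div 32 = 4
active while 33+j < 36, i.e. j ∈ [0,3) capped at 4 ⇒ 3
vd[0] add(0x3b,0x1e) -> 0x59
vd[1] add(0x20,0x16) -> 0x36
vd[2] add(0xa6,0x6d) -> 0x113
vd[3] tail/zero -> 0x00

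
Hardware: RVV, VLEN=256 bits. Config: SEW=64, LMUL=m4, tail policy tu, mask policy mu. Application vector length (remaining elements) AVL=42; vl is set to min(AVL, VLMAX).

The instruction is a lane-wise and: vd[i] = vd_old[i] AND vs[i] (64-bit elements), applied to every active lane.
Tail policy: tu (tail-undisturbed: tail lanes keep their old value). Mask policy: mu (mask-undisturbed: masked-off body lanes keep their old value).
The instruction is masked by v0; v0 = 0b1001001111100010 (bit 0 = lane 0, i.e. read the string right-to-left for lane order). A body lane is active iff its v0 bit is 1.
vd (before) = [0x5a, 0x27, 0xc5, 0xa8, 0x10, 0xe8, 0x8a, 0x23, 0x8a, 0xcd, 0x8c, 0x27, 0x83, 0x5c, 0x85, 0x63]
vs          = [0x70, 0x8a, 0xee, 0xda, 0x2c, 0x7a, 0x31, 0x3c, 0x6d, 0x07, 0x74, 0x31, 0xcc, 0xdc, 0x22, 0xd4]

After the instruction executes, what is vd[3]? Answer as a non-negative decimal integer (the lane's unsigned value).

vd[3] = 168

VLMAX = VLEN×LMUL/SEW = 256×4/64 = 16
AVL=42 > VLMAX=16, so vl = 16
vd[0] mask-off/keep -> 0x5a
vd[1] and(0x27,0x8a) -> 0x02
vd[2] mask-off/keep -> 0xc5
vd[3] mask-off/keep -> 0xa8
vd[4] mask-off/keep -> 0x10
vd[5] and(0xe8,0x7a) -> 0x68
vd[6] and(0x8a,0x31) -> 0x00
vd[7] and(0x23,0x3c) -> 0x20
vd[8] and(0x8a,0x6d) -> 0x08
vd[9] and(0xcd,0x07) -> 0x05
vd[10] mask-off/keep -> 0x8c
vd[11] mask-off/keep -> 0x27
vd[12] and(0x83,0xcc) -> 0x80
vd[13] mask-off/keep -> 0x5c
vd[14] mask-off/keep -> 0x85
vd[15] and(0x63,0xd4) -> 0x40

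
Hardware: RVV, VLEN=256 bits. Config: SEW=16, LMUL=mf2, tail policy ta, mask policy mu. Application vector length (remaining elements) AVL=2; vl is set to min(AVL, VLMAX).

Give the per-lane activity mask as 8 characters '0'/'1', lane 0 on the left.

predicate = 11000000

VLMAX = (256 × 1/2) / 16 = 8 lanes
vl ← min(2, 8) = 2
bits (lane 0 leftmost): 11000000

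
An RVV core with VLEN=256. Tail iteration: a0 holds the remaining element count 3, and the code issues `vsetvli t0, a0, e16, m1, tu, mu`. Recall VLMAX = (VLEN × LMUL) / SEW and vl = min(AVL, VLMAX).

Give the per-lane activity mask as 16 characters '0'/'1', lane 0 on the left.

VLMAX = VLEN×LMUL/SEW = 256×1/16 = 16
AVL=3 ≤ VLMAX=16, so vl = 3
bits (lane 0 leftmost): 1110000000000000

predicate = 1110000000000000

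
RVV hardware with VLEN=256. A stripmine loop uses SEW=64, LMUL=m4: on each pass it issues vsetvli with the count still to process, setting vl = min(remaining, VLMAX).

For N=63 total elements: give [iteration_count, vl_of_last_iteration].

[iterations, last_vl] = [4, 15]

VLMAX = VLEN×LMUL/SEW = 256×4/64 = 16
N=63: ⌈63/16⌉ = 4 iters; last vl = 63 − 3×16 = 15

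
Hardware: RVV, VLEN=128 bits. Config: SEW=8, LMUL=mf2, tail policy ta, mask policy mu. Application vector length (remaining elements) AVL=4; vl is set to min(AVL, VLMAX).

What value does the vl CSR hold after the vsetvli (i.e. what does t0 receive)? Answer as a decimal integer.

VLMAX = (128 × 1/2) / 8 = 8 lanes
vl = min(AVL, VLMAX) = min(4, 8) = 4

vl = 4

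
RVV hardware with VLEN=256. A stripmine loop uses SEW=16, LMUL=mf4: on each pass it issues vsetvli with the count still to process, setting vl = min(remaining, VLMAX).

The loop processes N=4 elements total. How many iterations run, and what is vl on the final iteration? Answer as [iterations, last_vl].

VLMAX = VLEN×LMUL/SEW = 256×1/4/16 = 4
N=4: ⌈4/4⌉ = 1 iters; last vl = 4 − 0×4 = 4

[iterations, last_vl] = [1, 4]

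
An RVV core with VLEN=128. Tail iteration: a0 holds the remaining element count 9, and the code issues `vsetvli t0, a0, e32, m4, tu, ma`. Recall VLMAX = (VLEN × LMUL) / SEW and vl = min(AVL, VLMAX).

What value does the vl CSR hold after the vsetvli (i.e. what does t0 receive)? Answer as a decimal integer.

VLMAX = VLEN×LMUL/SEW = 128×4/32 = 16
vl ← min(9, 16) = 9

vl = 9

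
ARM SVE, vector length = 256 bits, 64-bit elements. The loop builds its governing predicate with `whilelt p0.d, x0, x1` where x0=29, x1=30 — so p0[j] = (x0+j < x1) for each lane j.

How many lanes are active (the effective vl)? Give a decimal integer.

vl = 1

lane count: 256 div 64 = 4
whilelt: lane j active iff 29+j < 30 → j < 1 → 1 active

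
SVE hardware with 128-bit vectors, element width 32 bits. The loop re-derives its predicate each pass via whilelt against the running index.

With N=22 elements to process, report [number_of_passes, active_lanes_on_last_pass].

[iterations, last_vl] = [6, 2]

128-bit reg / 32-bit elem → 4 lanes
N=22: ⌈22/4⌉ = 6 iters; last vl = 22 − 5×4 = 2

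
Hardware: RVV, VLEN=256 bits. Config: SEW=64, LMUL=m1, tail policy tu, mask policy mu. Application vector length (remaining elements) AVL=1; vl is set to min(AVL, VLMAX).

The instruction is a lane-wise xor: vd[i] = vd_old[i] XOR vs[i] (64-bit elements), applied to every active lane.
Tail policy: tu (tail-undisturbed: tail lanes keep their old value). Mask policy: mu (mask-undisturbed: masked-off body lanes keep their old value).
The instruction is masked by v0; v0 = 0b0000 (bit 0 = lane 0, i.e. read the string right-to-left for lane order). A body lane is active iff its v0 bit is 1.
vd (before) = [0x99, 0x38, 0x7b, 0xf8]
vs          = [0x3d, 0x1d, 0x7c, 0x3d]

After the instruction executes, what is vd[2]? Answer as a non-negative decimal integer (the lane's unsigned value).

vd[2] = 123

lanes per group: 256·1/64 = 4
AVL=1 ≤ VLMAX=4, so vl = 1
  i=0: mask-off/keep → 153
  i=1: tail/keep → 56
  i=2: tail/keep → 123
  i=3: tail/keep → 248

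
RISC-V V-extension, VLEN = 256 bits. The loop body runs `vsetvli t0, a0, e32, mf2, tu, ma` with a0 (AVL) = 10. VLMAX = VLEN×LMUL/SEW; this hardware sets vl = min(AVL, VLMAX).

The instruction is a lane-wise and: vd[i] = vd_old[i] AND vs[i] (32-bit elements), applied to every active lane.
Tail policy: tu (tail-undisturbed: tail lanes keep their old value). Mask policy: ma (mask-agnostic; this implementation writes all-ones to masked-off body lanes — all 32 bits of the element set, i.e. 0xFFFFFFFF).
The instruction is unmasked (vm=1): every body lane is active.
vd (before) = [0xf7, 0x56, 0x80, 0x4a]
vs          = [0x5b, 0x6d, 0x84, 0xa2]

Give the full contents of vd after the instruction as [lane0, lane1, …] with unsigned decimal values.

vd = [83, 68, 128, 2]

lanes per group: 256·1/2/32 = 4
vl ← min(10, 4) = 4
  i=0: and(0xf7,0x5b) → 83
  i=1: and(0x56,0x6d) → 68
  i=2: and(0x80,0x84) → 128
  i=3: and(0x4a,0xa2) → 2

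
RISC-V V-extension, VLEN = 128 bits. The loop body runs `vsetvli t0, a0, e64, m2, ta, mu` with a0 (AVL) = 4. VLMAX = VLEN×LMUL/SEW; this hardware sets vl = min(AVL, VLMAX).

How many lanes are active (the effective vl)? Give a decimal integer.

vl = 4

VLMAX = (128 × 2) / 64 = 4 lanes
vl = min(AVL, VLMAX) = min(4, 4) = 4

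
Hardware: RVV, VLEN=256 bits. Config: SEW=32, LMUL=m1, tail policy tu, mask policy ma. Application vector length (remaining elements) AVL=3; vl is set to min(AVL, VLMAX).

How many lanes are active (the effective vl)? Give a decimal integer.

vl = 3

VLMAX = VLEN×LMUL/SEW = 256×1/32 = 8
AVL=3 ≤ VLMAX=8, so vl = 3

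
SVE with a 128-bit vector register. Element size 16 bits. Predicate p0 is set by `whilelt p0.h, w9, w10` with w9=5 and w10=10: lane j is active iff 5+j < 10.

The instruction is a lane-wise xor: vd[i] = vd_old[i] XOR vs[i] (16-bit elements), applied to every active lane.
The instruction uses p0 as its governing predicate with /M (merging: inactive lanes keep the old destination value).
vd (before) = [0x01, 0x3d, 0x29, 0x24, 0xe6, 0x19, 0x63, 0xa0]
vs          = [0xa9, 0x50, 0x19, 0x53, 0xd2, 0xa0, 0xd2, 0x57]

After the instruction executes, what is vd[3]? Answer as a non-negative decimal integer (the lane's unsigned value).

register lanes = 128/16 = 8
active while 5+j < 10, i.e. j ∈ [0,5) capped at 8 ⇒ 5
[0] xor(0x01,0xa9) = 0xa8
[1] xor(0x3d,0x50) = 0x6d
[2] xor(0x29,0x19) = 0x30
[3] xor(0x24,0x53) = 0x77
[4] xor(0xe6,0xd2) = 0x34
[5] tail/keep = 0x19
[6] tail/keep = 0x63
[7] tail/keep = 0xa0

vd[3] = 119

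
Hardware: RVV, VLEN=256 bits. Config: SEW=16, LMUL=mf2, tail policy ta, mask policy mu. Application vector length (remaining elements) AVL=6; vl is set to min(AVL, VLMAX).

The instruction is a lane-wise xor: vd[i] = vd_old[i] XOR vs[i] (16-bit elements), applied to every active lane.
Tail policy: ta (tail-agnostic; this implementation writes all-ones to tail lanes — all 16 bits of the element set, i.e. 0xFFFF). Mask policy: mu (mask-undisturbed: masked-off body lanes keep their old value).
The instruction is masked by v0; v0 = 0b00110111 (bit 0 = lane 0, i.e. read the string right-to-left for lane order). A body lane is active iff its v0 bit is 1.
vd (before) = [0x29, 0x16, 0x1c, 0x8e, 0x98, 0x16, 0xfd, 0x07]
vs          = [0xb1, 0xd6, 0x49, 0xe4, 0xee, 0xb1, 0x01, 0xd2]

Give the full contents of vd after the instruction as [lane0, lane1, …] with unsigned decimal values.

lanes per group: 256·1/2/16 = 8
vl ← min(6, 8) = 6
vd[0] xor(0x29,0xb1) -> 0x98
vd[1] xor(0x16,0xd6) -> 0xc0
vd[2] xor(0x1c,0x49) -> 0x55
vd[3] mask-off/keep -> 0x8e
vd[4] xor(0x98,0xee) -> 0x76
vd[5] xor(0x16,0xb1) -> 0xa7
vd[6] tail/ones -> 0xffff
vd[7] tail/ones -> 0xffff

vd = [152, 192, 85, 142, 118, 167, 65535, 65535]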